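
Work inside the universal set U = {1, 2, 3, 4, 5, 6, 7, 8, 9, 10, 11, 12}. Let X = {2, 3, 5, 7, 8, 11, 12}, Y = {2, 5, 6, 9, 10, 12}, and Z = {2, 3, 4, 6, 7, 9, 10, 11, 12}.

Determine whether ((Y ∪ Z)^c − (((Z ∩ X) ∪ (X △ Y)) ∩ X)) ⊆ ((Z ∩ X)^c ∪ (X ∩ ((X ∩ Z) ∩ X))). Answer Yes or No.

Y ∪ Z = {2, 3, 4, 5, 6, 7, 9, 10, 11, 12}
(Y ∪ Z)^c = {1, 8}
Z ∩ X = {2, 3, 7, 11, 12}
X △ Y = {3, 6, 7, 8, 9, 10, 11}
(Z ∩ X) ∪ (X △ Y) = {2, 3, 6, 7, 8, 9, 10, 11, 12}
((Z ∩ X) ∪ (X △ Y)) ∩ X = {2, 3, 7, 8, 11, 12}
(Y ∪ Z)^c − (((Z ∩ X) ∪ (X △ Y)) ∩ X) = {1}
(Z ∩ X)^c = {1, 4, 5, 6, 8, 9, 10}
X ∩ Z = {2, 3, 7, 11, 12}
(X ∩ Z) ∩ X = {2, 3, 7, 11, 12}
X ∩ ((X ∩ Z) ∩ X) = {2, 3, 7, 11, 12}
(Z ∩ X)^c ∪ (X ∩ ((X ∩ Z) ∩ X)) = {1, 2, 3, 4, 5, 6, 7, 8, 9, 10, 11, 12}
Every element of {1} is in {1, 2, 3, 4, 5, 6, 7, 8, 9, 10, 11, 12}, so (Y ∪ Z)^c − (((Z ∩ X) ∪ (X △ Y)) ∩ X) ⊆ (Z ∩ X)^c ∪ (X ∩ ((X ∩ Z) ∩ X)).

Yes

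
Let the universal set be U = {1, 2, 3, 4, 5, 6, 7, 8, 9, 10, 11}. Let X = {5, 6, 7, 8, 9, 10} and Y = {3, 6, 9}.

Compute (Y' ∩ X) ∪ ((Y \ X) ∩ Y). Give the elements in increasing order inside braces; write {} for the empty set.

Y' = {1, 2, 4, 5, 7, 8, 10, 11}
Y' ∩ X = {5, 7, 8, 10}
Y \ X = {3}
(Y \ X) ∩ Y = {3}
(Y' ∩ X) ∪ ((Y \ X) ∩ Y) = {3, 5, 7, 8, 10}

{3, 5, 7, 8, 10}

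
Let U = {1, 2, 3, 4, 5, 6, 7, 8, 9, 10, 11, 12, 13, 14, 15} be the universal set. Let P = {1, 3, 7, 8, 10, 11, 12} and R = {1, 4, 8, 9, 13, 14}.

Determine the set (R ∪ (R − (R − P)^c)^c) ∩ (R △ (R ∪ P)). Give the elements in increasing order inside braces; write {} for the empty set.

R − P = {4, 9, 13, 14}
(R − P)^c = {1, 2, 3, 5, 6, 7, 8, 10, 11, 12, 15}
R − (R − P)^c = {4, 9, 13, 14}
(R − (R − P)^c)^c = {1, 2, 3, 5, 6, 7, 8, 10, 11, 12, 15}
R ∪ (R − (R − P)^c)^c = {1, 2, 3, 4, 5, 6, 7, 8, 9, 10, 11, 12, 13, 14, 15}
R ∪ P = {1, 3, 4, 7, 8, 9, 10, 11, 12, 13, 14}
R △ (R ∪ P) = {3, 7, 10, 11, 12}
(R ∪ (R − (R − P)^c)^c) ∩ (R △ (R ∪ P)) = {3, 7, 10, 11, 12}

{3, 7, 10, 11, 12}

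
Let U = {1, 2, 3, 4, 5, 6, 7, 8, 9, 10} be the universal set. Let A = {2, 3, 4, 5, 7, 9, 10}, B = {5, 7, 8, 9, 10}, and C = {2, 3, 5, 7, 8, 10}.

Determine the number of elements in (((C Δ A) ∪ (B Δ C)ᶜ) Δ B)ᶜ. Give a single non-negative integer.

7

C Δ A = {4, 8, 9}
B Δ C = {2, 3, 9}
(B Δ C)ᶜ = {1, 4, 5, 6, 7, 8, 10}
(C Δ A) ∪ (B Δ C)ᶜ = {1, 4, 5, 6, 7, 8, 9, 10}
((C Δ A) ∪ (B Δ C)ᶜ) Δ B = {1, 4, 6}
(((C Δ A) ∪ (B Δ C)ᶜ) Δ B)ᶜ = {2, 3, 5, 7, 8, 9, 10}
|(((C Δ A) ∪ (B Δ C)ᶜ) Δ B)ᶜ| = 7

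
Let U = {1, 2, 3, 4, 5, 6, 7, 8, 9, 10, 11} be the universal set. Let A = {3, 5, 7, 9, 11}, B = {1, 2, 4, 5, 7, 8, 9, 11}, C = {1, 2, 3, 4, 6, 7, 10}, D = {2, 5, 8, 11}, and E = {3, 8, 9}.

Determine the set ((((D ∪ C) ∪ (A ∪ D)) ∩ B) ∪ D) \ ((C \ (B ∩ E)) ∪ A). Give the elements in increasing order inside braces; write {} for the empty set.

D ∪ C = {1, 2, 3, 4, 5, 6, 7, 8, 10, 11}
A ∪ D = {2, 3, 5, 7, 8, 9, 11}
(D ∪ C) ∪ (A ∪ D) = {1, 2, 3, 4, 5, 6, 7, 8, 9, 10, 11}
((D ∪ C) ∪ (A ∪ D)) ∩ B = {1, 2, 4, 5, 7, 8, 9, 11}
(((D ∪ C) ∪ (A ∪ D)) ∩ B) ∪ D = {1, 2, 4, 5, 7, 8, 9, 11}
B ∩ E = {8, 9}
C \ (B ∩ E) = {1, 2, 3, 4, 6, 7, 10}
(C \ (B ∩ E)) ∪ A = {1, 2, 3, 4, 5, 6, 7, 9, 10, 11}
((((D ∪ C) ∪ (A ∪ D)) ∩ B) ∪ D) \ ((C \ (B ∩ E)) ∪ A) = {8}

{8}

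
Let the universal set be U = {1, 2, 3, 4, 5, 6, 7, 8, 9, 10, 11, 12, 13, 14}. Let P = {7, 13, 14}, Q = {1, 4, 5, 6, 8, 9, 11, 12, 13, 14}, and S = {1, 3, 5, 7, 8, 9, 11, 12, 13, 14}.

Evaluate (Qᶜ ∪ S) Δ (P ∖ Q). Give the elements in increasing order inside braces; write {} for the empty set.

Qᶜ = {2, 3, 7, 10}
Qᶜ ∪ S = {1, 2, 3, 5, 7, 8, 9, 10, 11, 12, 13, 14}
P ∖ Q = {7}
(Qᶜ ∪ S) Δ (P ∖ Q) = {1, 2, 3, 5, 8, 9, 10, 11, 12, 13, 14}

{1, 2, 3, 5, 8, 9, 10, 11, 12, 13, 14}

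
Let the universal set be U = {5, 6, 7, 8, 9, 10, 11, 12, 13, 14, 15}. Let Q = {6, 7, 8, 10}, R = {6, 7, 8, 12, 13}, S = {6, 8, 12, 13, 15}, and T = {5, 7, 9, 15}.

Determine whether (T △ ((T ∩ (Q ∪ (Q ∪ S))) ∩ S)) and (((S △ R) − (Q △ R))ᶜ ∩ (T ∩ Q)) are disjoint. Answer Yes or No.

Yes

Q ∪ S = {6, 7, 8, 10, 12, 13, 15}
Q ∪ (Q ∪ S) = {6, 7, 8, 10, 12, 13, 15}
T ∩ (Q ∪ (Q ∪ S)) = {7, 15}
(T ∩ (Q ∪ (Q ∪ S))) ∩ S = {15}
T △ ((T ∩ (Q ∪ (Q ∪ S))) ∩ S) = {5, 7, 9}
S △ R = {7, 15}
Q △ R = {10, 12, 13}
(S △ R) − (Q △ R) = {7, 15}
((S △ R) − (Q △ R))ᶜ = {5, 6, 8, 9, 10, 11, 12, 13, 14}
T ∩ Q = {7}
((S △ R) − (Q △ R))ᶜ ∩ (T ∩ Q) = {}
{5, 7, 9} and {} share no elements.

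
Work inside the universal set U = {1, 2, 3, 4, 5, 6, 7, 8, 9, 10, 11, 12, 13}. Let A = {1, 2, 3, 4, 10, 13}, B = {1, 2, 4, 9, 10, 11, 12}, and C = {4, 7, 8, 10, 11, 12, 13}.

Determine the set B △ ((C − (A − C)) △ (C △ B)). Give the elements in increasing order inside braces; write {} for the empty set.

{}

A − C = {1, 2, 3}
C − (A − C) = {4, 7, 8, 10, 11, 12, 13}
C △ B = {1, 2, 7, 8, 9, 13}
(C − (A − C)) △ (C △ B) = {1, 2, 4, 9, 10, 11, 12}
B △ ((C − (A − C)) △ (C △ B)) = {}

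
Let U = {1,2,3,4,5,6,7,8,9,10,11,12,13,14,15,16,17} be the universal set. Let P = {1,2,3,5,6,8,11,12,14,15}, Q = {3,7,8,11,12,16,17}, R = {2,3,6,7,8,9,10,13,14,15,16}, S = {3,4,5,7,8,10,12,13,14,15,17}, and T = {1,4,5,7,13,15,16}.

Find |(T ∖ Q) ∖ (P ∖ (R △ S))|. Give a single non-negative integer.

T ∖ Q = {1,4,5,13,15}
R △ S = {2,4,5,6,9,12,16,17}
P ∖ (R △ S) = {1,3,8,11,14,15}
(T ∖ Q) ∖ (P ∖ (R △ S)) = {4,5,13}
|(T ∖ Q) ∖ (P ∖ (R △ S))| = 3

3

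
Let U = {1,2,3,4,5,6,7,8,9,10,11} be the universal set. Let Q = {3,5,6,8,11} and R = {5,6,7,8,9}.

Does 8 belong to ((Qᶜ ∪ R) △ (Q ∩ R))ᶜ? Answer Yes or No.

8 ∈ Q, so 8 ∉ Qᶜ
8 ∉ Qᶜ and 8 ∈ R, so 8 ∈ Qᶜ ∪ R
8 ∈ Q and 8 ∈ R, so 8 ∈ Q ∩ R
8 ∈ (Qᶜ ∪ R) and 8 ∈ (Q ∩ R), so 8 ∉ (Qᶜ ∪ R) △ (Q ∩ R)
8 ∈ ((Qᶜ ∪ R) △ (Q ∩ R))ᶜ since 8 ∉ ((Qᶜ ∪ R) △ (Q ∩ R))

Yes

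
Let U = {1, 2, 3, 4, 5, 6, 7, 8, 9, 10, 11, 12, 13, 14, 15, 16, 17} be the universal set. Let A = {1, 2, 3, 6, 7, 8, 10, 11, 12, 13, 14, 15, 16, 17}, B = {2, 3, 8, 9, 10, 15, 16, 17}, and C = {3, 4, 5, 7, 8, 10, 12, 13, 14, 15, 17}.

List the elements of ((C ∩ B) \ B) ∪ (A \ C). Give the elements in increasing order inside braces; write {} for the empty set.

{1, 2, 6, 11, 16}

C ∩ B = {3, 8, 10, 15, 17}
(C ∩ B) \ B = {}
A \ C = {1, 2, 6, 11, 16}
((C ∩ B) \ B) ∪ (A \ C) = {1, 2, 6, 11, 16}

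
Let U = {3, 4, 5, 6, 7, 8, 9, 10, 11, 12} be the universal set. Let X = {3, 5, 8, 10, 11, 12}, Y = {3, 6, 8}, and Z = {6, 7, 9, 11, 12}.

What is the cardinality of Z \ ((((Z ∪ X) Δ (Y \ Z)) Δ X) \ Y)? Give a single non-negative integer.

Z ∪ X = {3, 5, 6, 7, 8, 9, 10, 11, 12}
Y \ Z = {3, 8}
(Z ∪ X) Δ (Y \ Z) = {5, 6, 7, 9, 10, 11, 12}
((Z ∪ X) Δ (Y \ Z)) Δ X = {3, 6, 7, 8, 9}
(((Z ∪ X) Δ (Y \ Z)) Δ X) \ Y = {7, 9}
Z \ ((((Z ∪ X) Δ (Y \ Z)) Δ X) \ Y) = {6, 11, 12}
|Z \ ((((Z ∪ X) Δ (Y \ Z)) Δ X) \ Y)| = 3

3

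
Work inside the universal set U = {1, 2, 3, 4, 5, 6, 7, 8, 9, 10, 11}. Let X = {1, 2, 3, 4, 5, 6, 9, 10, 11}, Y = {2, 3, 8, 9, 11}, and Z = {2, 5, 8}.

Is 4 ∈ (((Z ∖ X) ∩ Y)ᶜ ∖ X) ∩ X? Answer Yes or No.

4 ∉ Z and 4 ∈ X, so 4 ∉ Z ∖ X
4 ∉ (Z ∖ X) and 4 ∉ Y, so 4 ∉ (Z ∖ X) ∩ Y
4 ∈ ((Z ∖ X) ∩ Y)ᶜ since 4 ∉ ((Z ∖ X) ∩ Y)
4 ∈ ((Z ∖ X) ∩ Y)ᶜ and 4 ∈ X, so 4 ∉ ((Z ∖ X) ∩ Y)ᶜ ∖ X
4 ∉ (((Z ∖ X) ∩ Y)ᶜ ∖ X) and 4 ∈ X, so 4 ∉ (((Z ∖ X) ∩ Y)ᶜ ∖ X) ∩ X

No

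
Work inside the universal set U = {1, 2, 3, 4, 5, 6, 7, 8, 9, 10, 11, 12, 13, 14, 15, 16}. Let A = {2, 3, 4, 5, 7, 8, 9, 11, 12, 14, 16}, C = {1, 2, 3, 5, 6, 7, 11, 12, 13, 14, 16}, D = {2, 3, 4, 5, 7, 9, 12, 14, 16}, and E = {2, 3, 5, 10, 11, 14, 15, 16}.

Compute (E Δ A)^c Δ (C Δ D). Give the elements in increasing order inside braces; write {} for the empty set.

{2, 3, 4, 5, 9, 14, 16}

E Δ A = {4, 7, 8, 9, 10, 12, 15}
(E Δ A)^c = {1, 2, 3, 5, 6, 11, 13, 14, 16}
C Δ D = {1, 4, 6, 9, 11, 13}
(E Δ A)^c Δ (C Δ D) = {2, 3, 4, 5, 9, 14, 16}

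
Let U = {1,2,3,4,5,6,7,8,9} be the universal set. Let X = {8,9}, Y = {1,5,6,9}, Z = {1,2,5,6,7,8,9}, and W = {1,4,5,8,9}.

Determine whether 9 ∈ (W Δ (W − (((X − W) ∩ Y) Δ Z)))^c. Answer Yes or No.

No

9 ∈ X and 9 ∈ W, so 9 ∉ X − W
9 ∉ (X − W) and 9 ∈ Y, so 9 ∉ (X − W) ∩ Y
9 ∉ ((X − W) ∩ Y) and 9 ∈ Z, so 9 ∈ ((X − W) ∩ Y) Δ Z
9 ∈ W and 9 ∈ (((X − W) ∩ Y) Δ Z), so 9 ∉ W − (((X − W) ∩ Y) Δ Z)
9 ∈ W and 9 ∉ (W − (((X − W) ∩ Y) Δ Z)), so 9 ∈ W Δ (W − (((X − W) ∩ Y) Δ Z))
9 ∉ (W Δ (W − (((X − W) ∩ Y) Δ Z)))^c since 9 ∈ (W Δ (W − (((X − W) ∩ Y) Δ Z)))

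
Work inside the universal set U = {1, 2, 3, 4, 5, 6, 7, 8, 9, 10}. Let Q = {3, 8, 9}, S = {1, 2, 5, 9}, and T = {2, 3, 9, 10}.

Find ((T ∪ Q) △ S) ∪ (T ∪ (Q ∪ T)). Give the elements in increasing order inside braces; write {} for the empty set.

{1, 2, 3, 5, 8, 9, 10}

T ∪ Q = {2, 3, 8, 9, 10}
(T ∪ Q) △ S = {1, 3, 5, 8, 10}
Q ∪ T = {2, 3, 8, 9, 10}
T ∪ (Q ∪ T) = {2, 3, 8, 9, 10}
((T ∪ Q) △ S) ∪ (T ∪ (Q ∪ T)) = {1, 2, 3, 5, 8, 9, 10}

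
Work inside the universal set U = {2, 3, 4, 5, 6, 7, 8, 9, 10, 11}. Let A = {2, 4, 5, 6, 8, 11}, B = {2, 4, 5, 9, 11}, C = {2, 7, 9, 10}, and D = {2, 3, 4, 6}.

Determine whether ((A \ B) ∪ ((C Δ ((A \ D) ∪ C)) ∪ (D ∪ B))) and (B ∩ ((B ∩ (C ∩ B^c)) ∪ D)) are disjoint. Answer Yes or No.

No

A \ B = {6, 8}
A \ D = {5, 8, 11}
(A \ D) ∪ C = {2, 5, 7, 8, 9, 10, 11}
C Δ ((A \ D) ∪ C) = {5, 8, 11}
D ∪ B = {2, 3, 4, 5, 6, 9, 11}
(C Δ ((A \ D) ∪ C)) ∪ (D ∪ B) = {2, 3, 4, 5, 6, 8, 9, 11}
(A \ B) ∪ ((C Δ ((A \ D) ∪ C)) ∪ (D ∪ B)) = {2, 3, 4, 5, 6, 8, 9, 11}
B^c = {3, 6, 7, 8, 10}
C ∩ B^c = {7, 10}
B ∩ (C ∩ B^c) = {}
(B ∩ (C ∩ B^c)) ∪ D = {2, 3, 4, 6}
B ∩ ((B ∩ (C ∩ B^c)) ∪ D) = {2, 4}
2 lies in both, so they are not disjoint.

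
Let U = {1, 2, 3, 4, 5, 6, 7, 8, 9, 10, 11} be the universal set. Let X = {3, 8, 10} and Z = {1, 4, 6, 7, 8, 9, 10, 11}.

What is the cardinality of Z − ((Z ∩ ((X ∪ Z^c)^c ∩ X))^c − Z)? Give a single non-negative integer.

Z^c = {2, 3, 5}
X ∪ Z^c = {2, 3, 5, 8, 10}
(X ∪ Z^c)^c = {1, 4, 6, 7, 9, 11}
(X ∪ Z^c)^c ∩ X = {}
Z ∩ ((X ∪ Z^c)^c ∩ X) = {}
(Z ∩ ((X ∪ Z^c)^c ∩ X))^c = {1, 2, 3, 4, 5, 6, 7, 8, 9, 10, 11}
(Z ∩ ((X ∪ Z^c)^c ∩ X))^c − Z = {2, 3, 5}
Z − ((Z ∩ ((X ∪ Z^c)^c ∩ X))^c − Z) = {1, 4, 6, 7, 8, 9, 10, 11}
|Z − ((Z ∩ ((X ∪ Z^c)^c ∩ X))^c − Z)| = 8

8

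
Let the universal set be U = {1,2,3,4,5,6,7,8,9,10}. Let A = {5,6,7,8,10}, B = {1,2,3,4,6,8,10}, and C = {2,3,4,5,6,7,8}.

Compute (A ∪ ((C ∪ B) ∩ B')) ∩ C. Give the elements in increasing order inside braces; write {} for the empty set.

C ∪ B = {1,2,3,4,5,6,7,8,10}
B' = {5,7,9}
(C ∪ B) ∩ B' = {5,7}
A ∪ ((C ∪ B) ∩ B') = {5,6,7,8,10}
(A ∪ ((C ∪ B) ∩ B')) ∩ C = {5,6,7,8}

{5,6,7,8}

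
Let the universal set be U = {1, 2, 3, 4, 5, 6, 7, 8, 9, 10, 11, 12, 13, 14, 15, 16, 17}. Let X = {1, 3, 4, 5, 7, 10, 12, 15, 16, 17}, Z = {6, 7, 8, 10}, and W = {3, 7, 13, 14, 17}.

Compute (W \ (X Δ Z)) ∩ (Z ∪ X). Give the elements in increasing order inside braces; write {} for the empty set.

X Δ Z = {1, 3, 4, 5, 6, 8, 12, 15, 16, 17}
W \ (X Δ Z) = {7, 13, 14}
Z ∪ X = {1, 3, 4, 5, 6, 7, 8, 10, 12, 15, 16, 17}
(W \ (X Δ Z)) ∩ (Z ∪ X) = {7}

{7}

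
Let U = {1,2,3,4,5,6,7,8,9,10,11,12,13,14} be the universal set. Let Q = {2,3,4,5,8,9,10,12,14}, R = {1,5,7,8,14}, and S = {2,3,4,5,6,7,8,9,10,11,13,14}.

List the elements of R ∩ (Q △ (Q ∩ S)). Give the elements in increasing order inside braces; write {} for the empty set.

Q ∩ S = {2,3,4,5,8,9,10,14}
Q △ (Q ∩ S) = {12}
R ∩ (Q △ (Q ∩ S)) = {}

{}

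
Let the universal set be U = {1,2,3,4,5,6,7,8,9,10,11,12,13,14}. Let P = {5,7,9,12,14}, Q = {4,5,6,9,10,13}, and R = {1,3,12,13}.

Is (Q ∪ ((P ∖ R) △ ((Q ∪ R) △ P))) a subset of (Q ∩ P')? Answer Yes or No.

No

P ∖ R = {5,7,9,14}
Q ∪ R = {1,3,4,5,6,9,10,12,13}
(Q ∪ R) △ P = {1,3,4,6,7,10,13,14}
(P ∖ R) △ ((Q ∪ R) △ P) = {1,3,4,5,6,9,10,13}
Q ∪ ((P ∖ R) △ ((Q ∪ R) △ P)) = {1,3,4,5,6,9,10,13}
P' = {1,2,3,4,6,8,10,11,13}
Q ∩ P' = {4,6,10,13}
1 ∈ Q ∪ ((P ∖ R) △ ((Q ∪ R) △ P)) but 1 ∉ Q ∩ P', so the inclusion fails.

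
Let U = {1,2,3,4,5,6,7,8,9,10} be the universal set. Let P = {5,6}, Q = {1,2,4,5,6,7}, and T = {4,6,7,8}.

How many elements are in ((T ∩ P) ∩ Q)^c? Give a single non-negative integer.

9

T ∩ P = {6}
(T ∩ P) ∩ Q = {6}
((T ∩ P) ∩ Q)^c = {1,2,3,4,5,7,8,9,10}
|((T ∩ P) ∩ Q)^c| = 9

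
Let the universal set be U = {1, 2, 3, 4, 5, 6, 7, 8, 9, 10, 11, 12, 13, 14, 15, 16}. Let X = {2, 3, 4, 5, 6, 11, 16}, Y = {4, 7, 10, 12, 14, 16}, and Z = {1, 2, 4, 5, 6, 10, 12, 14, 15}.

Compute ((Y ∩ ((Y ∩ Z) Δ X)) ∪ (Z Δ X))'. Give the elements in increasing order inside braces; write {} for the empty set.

{2, 4, 5, 6, 7, 8, 9, 13}

Y ∩ Z = {4, 10, 12, 14}
(Y ∩ Z) Δ X = {2, 3, 5, 6, 10, 11, 12, 14, 16}
Y ∩ ((Y ∩ Z) Δ X) = {10, 12, 14, 16}
Z Δ X = {1, 3, 10, 11, 12, 14, 15, 16}
(Y ∩ ((Y ∩ Z) Δ X)) ∪ (Z Δ X) = {1, 3, 10, 11, 12, 14, 15, 16}
((Y ∩ ((Y ∩ Z) Δ X)) ∪ (Z Δ X))' = {2, 4, 5, 6, 7, 8, 9, 13}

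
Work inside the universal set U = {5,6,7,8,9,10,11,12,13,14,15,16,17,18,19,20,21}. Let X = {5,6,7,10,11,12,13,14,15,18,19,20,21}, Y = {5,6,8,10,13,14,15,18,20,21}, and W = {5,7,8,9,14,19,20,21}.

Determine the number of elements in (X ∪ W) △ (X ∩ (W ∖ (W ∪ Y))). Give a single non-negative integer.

15

X ∪ W = {5,6,7,8,9,10,11,12,13,14,15,18,19,20,21}
W ∪ Y = {5,6,7,8,9,10,13,14,15,18,19,20,21}
W ∖ (W ∪ Y) = {}
X ∩ (W ∖ (W ∪ Y)) = {}
(X ∪ W) △ (X ∩ (W ∖ (W ∪ Y))) = {5,6,7,8,9,10,11,12,13,14,15,18,19,20,21}
|(X ∪ W) △ (X ∩ (W ∖ (W ∪ Y)))| = 15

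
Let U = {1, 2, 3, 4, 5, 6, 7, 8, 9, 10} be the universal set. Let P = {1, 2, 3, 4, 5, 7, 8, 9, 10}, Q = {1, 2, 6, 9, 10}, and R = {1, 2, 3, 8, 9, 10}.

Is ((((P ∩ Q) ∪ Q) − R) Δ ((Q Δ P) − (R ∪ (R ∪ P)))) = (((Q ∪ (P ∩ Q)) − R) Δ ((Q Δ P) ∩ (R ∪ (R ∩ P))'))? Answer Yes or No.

P ∩ Q = {1, 2, 9, 10}
(P ∩ Q) ∪ Q = {1, 2, 6, 9, 10}
((P ∩ Q) ∪ Q) − R = {6}
Q Δ P = {3, 4, 5, 6, 7, 8}
R ∪ P = {1, 2, 3, 4, 5, 7, 8, 9, 10}
R ∪ (R ∪ P) = {1, 2, 3, 4, 5, 7, 8, 9, 10}
(Q Δ P) − (R ∪ (R ∪ P)) = {6}
(((P ∩ Q) ∪ Q) − R) Δ ((Q Δ P) − (R ∪ (R ∪ P))) = {}
Q ∪ (P ∩ Q) = {1, 2, 6, 9, 10}
(Q ∪ (P ∩ Q)) − R = {6}
R ∩ P = {1, 2, 3, 8, 9, 10}
R ∪ (R ∩ P) = {1, 2, 3, 8, 9, 10}
(R ∪ (R ∩ P))' = {4, 5, 6, 7}
(Q Δ P) ∩ (R ∪ (R ∩ P))' = {4, 5, 6, 7}
((Q ∪ (P ∩ Q)) − R) Δ ((Q Δ P) ∩ (R ∪ (R ∩ P))') = {4, 5, 7}
4 ∈ ((Q ∪ (P ∩ Q)) − R) Δ ((Q Δ P) ∩ (R ∪ (R ∩ P))') but 4 ∉ (((P ∩ Q) ∪ Q) − R) Δ ((Q Δ P) − (R ∪ (R ∪ P))), so they differ.

No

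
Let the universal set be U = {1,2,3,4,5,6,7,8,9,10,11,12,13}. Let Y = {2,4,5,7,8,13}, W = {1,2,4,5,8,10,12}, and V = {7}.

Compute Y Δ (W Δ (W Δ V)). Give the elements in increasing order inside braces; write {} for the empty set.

{2,4,5,8,13}

W Δ V = {1,2,4,5,7,8,10,12}
W Δ (W Δ V) = {7}
Y Δ (W Δ (W Δ V)) = {2,4,5,8,13}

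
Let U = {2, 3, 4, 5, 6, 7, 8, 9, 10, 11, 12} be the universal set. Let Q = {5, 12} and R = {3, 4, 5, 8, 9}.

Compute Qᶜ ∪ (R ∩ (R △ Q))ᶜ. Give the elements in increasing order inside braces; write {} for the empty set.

Qᶜ = {2, 3, 4, 6, 7, 8, 9, 10, 11}
R △ Q = {3, 4, 8, 9, 12}
R ∩ (R △ Q) = {3, 4, 8, 9}
(R ∩ (R △ Q))ᶜ = {2, 5, 6, 7, 10, 11, 12}
Qᶜ ∪ (R ∩ (R △ Q))ᶜ = {2, 3, 4, 5, 6, 7, 8, 9, 10, 11, 12}

{2, 3, 4, 5, 6, 7, 8, 9, 10, 11, 12}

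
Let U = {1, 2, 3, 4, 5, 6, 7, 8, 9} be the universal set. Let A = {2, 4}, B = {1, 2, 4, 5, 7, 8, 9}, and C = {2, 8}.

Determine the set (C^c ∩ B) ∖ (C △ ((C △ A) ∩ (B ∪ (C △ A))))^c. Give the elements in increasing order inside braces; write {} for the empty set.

{4}

C^c = {1, 3, 4, 5, 6, 7, 9}
C^c ∩ B = {1, 4, 5, 7, 9}
C △ A = {4, 8}
B ∪ (C △ A) = {1, 2, 4, 5, 7, 8, 9}
(C △ A) ∩ (B ∪ (C △ A)) = {4, 8}
C △ ((C △ A) ∩ (B ∪ (C △ A))) = {2, 4}
(C △ ((C △ A) ∩ (B ∪ (C △ A))))^c = {1, 3, 5, 6, 7, 8, 9}
(C^c ∩ B) ∖ (C △ ((C △ A) ∩ (B ∪ (C △ A))))^c = {4}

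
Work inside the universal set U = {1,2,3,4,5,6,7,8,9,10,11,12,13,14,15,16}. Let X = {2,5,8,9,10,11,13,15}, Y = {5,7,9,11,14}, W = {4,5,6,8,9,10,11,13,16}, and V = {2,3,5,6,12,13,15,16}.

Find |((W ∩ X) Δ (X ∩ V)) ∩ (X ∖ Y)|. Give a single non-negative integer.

4

W ∩ X = {5,8,9,10,11,13}
X ∩ V = {2,5,13,15}
(W ∩ X) Δ (X ∩ V) = {2,8,9,10,11,15}
X ∖ Y = {2,8,10,13,15}
((W ∩ X) Δ (X ∩ V)) ∩ (X ∖ Y) = {2,8,10,15}
|((W ∩ X) Δ (X ∩ V)) ∩ (X ∖ Y)| = 4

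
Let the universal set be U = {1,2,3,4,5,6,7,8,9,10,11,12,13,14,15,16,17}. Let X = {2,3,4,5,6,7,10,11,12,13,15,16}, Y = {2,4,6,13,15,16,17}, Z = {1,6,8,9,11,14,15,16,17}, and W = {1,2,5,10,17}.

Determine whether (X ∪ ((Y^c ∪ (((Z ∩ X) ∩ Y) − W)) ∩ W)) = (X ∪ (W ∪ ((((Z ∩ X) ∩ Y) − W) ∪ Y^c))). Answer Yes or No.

Y^c = {1,3,5,7,8,9,10,11,12,14}
Z ∩ X = {6,11,15,16}
(Z ∩ X) ∩ Y = {6,15,16}
((Z ∩ X) ∩ Y) − W = {6,15,16}
Y^c ∪ (((Z ∩ X) ∩ Y) − W) = {1,3,5,6,7,8,9,10,11,12,14,15,16}
(Y^c ∪ (((Z ∩ X) ∩ Y) − W)) ∩ W = {1,5,10}
X ∪ ((Y^c ∪ (((Z ∩ X) ∩ Y) − W)) ∩ W) = {1,2,3,4,5,6,7,10,11,12,13,15,16}
(((Z ∩ X) ∩ Y) − W) ∪ Y^c = {1,3,5,6,7,8,9,10,11,12,14,15,16}
W ∪ ((((Z ∩ X) ∩ Y) − W) ∪ Y^c) = {1,2,3,5,6,7,8,9,10,11,12,14,15,16,17}
X ∪ (W ∪ ((((Z ∩ X) ∩ Y) − W) ∪ Y^c)) = {1,2,3,4,5,6,7,8,9,10,11,12,13,14,15,16,17}
8 ∈ X ∪ (W ∪ ((((Z ∩ X) ∩ Y) − W) ∪ Y^c)) but 8 ∉ X ∪ ((Y^c ∪ (((Z ∩ X) ∩ Y) − W)) ∩ W), so they differ.

No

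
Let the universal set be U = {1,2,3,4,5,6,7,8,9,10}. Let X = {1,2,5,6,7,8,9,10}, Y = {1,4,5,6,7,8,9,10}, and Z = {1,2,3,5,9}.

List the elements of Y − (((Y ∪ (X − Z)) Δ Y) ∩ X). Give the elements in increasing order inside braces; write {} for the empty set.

X − Z = {6,7,8,10}
Y ∪ (X − Z) = {1,4,5,6,7,8,9,10}
(Y ∪ (X − Z)) Δ Y = {}
((Y ∪ (X − Z)) Δ Y) ∩ X = {}
Y − (((Y ∪ (X − Z)) Δ Y) ∩ X) = {1,4,5,6,7,8,9,10}

{1,4,5,6,7,8,9,10}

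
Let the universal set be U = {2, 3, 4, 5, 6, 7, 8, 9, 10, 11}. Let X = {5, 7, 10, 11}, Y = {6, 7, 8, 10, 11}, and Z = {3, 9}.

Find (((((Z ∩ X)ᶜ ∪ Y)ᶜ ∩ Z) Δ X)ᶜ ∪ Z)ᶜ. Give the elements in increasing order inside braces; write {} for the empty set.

{5, 7, 10, 11}

Z ∩ X = {}
(Z ∩ X)ᶜ = {2, 3, 4, 5, 6, 7, 8, 9, 10, 11}
(Z ∩ X)ᶜ ∪ Y = {2, 3, 4, 5, 6, 7, 8, 9, 10, 11}
((Z ∩ X)ᶜ ∪ Y)ᶜ = {}
((Z ∩ X)ᶜ ∪ Y)ᶜ ∩ Z = {}
(((Z ∩ X)ᶜ ∪ Y)ᶜ ∩ Z) Δ X = {5, 7, 10, 11}
((((Z ∩ X)ᶜ ∪ Y)ᶜ ∩ Z) Δ X)ᶜ = {2, 3, 4, 6, 8, 9}
((((Z ∩ X)ᶜ ∪ Y)ᶜ ∩ Z) Δ X)ᶜ ∪ Z = {2, 3, 4, 6, 8, 9}
(((((Z ∩ X)ᶜ ∪ Y)ᶜ ∩ Z) Δ X)ᶜ ∪ Z)ᶜ = {5, 7, 10, 11}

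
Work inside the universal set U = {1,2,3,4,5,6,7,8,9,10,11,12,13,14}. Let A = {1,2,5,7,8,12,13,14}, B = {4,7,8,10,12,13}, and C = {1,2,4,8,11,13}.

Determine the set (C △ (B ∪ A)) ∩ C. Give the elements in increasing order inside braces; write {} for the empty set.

{11}

B ∪ A = {1,2,4,5,7,8,10,12,13,14}
C △ (B ∪ A) = {5,7,10,11,12,14}
(C △ (B ∪ A)) ∩ C = {11}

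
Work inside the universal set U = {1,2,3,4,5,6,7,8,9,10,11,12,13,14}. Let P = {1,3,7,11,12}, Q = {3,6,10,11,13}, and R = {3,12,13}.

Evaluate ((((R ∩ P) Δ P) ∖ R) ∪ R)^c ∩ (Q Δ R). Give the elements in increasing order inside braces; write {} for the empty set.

{6,10}

R ∩ P = {3,12}
(R ∩ P) Δ P = {1,7,11}
((R ∩ P) Δ P) ∖ R = {1,7,11}
(((R ∩ P) Δ P) ∖ R) ∪ R = {1,3,7,11,12,13}
((((R ∩ P) Δ P) ∖ R) ∪ R)^c = {2,4,5,6,8,9,10,14}
Q Δ R = {6,10,11,12}
((((R ∩ P) Δ P) ∖ R) ∪ R)^c ∩ (Q Δ R) = {6,10}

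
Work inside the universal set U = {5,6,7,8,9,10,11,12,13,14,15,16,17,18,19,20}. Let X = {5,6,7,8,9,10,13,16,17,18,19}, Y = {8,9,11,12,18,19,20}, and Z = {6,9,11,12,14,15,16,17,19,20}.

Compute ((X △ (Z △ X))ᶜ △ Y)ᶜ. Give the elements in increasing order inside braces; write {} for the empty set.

{6,8,14,15,16,17,18}

Z △ X = {5,7,8,10,11,12,13,14,15,18,20}
X △ (Z △ X) = {6,9,11,12,14,15,16,17,19,20}
(X △ (Z △ X))ᶜ = {5,7,8,10,13,18}
(X △ (Z △ X))ᶜ △ Y = {5,7,9,10,11,12,13,19,20}
((X △ (Z △ X))ᶜ △ Y)ᶜ = {6,8,14,15,16,17,18}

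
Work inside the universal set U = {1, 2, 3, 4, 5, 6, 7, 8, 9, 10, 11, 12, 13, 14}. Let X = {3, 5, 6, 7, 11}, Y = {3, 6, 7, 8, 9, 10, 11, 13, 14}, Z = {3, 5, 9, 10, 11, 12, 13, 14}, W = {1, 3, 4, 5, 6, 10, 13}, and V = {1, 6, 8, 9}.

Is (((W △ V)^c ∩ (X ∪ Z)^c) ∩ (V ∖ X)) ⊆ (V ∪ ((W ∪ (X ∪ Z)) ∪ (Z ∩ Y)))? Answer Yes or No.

Yes

W △ V = {3, 4, 5, 8, 9, 10, 13}
(W △ V)^c = {1, 2, 6, 7, 11, 12, 14}
X ∪ Z = {3, 5, 6, 7, 9, 10, 11, 12, 13, 14}
(X ∪ Z)^c = {1, 2, 4, 8}
(W △ V)^c ∩ (X ∪ Z)^c = {1, 2}
V ∖ X = {1, 8, 9}
((W △ V)^c ∩ (X ∪ Z)^c) ∩ (V ∖ X) = {1}
W ∪ (X ∪ Z) = {1, 3, 4, 5, 6, 7, 9, 10, 11, 12, 13, 14}
Z ∩ Y = {3, 9, 10, 11, 13, 14}
(W ∪ (X ∪ Z)) ∪ (Z ∩ Y) = {1, 3, 4, 5, 6, 7, 9, 10, 11, 12, 13, 14}
V ∪ ((W ∪ (X ∪ Z)) ∪ (Z ∩ Y)) = {1, 3, 4, 5, 6, 7, 8, 9, 10, 11, 12, 13, 14}
Every element of {1} is in {1, 3, 4, 5, 6, 7, 8, 9, 10, 11, 12, 13, 14}, so ((W △ V)^c ∩ (X ∪ Z)^c) ∩ (V ∖ X) ⊆ V ∪ ((W ∪ (X ∪ Z)) ∪ (Z ∩ Y)).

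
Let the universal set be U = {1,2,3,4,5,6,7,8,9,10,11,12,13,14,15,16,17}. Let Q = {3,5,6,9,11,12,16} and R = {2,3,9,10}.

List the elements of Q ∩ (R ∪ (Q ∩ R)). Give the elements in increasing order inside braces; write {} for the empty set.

{3,9}

Q ∩ R = {3,9}
R ∪ (Q ∩ R) = {2,3,9,10}
Q ∩ (R ∪ (Q ∩ R)) = {3,9}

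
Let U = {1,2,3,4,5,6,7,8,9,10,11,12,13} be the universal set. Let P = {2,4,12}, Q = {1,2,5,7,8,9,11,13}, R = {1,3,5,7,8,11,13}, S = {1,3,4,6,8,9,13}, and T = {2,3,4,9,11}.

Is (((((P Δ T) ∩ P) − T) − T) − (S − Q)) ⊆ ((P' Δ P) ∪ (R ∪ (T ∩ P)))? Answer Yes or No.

P Δ T = {3,9,11,12}
(P Δ T) ∩ P = {12}
((P Δ T) ∩ P) − T = {12}
(((P Δ T) ∩ P) − T) − T = {12}
S − Q = {3,4,6}
((((P Δ T) ∩ P) − T) − T) − (S − Q) = {12}
P' = {1,3,5,6,7,8,9,10,11,13}
P' Δ P = {1,2,3,4,5,6,7,8,9,10,11,12,13}
T ∩ P = {2,4}
R ∪ (T ∩ P) = {1,2,3,4,5,7,8,11,13}
(P' Δ P) ∪ (R ∪ (T ∩ P)) = {1,2,3,4,5,6,7,8,9,10,11,12,13}
Every element of {12} is in {1,2,3,4,5,6,7,8,9,10,11,12,13}, so ((((P Δ T) ∩ P) − T) − T) − (S − Q) ⊆ (P' Δ P) ∪ (R ∪ (T ∩ P)).

Yes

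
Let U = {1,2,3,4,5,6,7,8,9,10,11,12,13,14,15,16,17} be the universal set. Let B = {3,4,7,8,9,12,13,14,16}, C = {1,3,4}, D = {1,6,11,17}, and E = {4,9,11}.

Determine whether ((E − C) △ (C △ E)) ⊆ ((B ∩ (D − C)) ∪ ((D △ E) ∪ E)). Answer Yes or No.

E − C = {9,11}
C △ E = {1,3,9,11}
(E − C) △ (C △ E) = {1,3}
D − C = {6,11,17}
B ∩ (D − C) = {}
D △ E = {1,4,6,9,17}
(D △ E) ∪ E = {1,4,6,9,11,17}
(B ∩ (D − C)) ∪ ((D △ E) ∪ E) = {1,4,6,9,11,17}
3 ∈ (E − C) △ (C △ E) but 3 ∉ (B ∩ (D − C)) ∪ ((D △ E) ∪ E), so the inclusion fails.

No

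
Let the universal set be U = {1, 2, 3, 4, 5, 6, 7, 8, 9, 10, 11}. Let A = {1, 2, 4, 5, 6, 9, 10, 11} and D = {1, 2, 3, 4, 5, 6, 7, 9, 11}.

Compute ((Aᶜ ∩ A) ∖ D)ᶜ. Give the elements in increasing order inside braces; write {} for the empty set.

{1, 2, 3, 4, 5, 6, 7, 8, 9, 10, 11}

Aᶜ = {3, 7, 8}
Aᶜ ∩ A = {}
(Aᶜ ∩ A) ∖ D = {}
((Aᶜ ∩ A) ∖ D)ᶜ = {1, 2, 3, 4, 5, 6, 7, 8, 9, 10, 11}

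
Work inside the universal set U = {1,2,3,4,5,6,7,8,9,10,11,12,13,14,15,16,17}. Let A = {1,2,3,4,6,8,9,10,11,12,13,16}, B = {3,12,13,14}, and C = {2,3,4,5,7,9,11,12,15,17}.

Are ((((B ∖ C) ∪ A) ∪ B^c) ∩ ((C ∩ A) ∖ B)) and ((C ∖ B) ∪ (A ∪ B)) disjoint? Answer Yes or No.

B ∖ C = {13,14}
(B ∖ C) ∪ A = {1,2,3,4,6,8,9,10,11,12,13,14,16}
B^c = {1,2,4,5,6,7,8,9,10,11,15,16,17}
((B ∖ C) ∪ A) ∪ B^c = {1,2,3,4,5,6,7,8,9,10,11,12,13,14,15,16,17}
C ∩ A = {2,3,4,9,11,12}
(C ∩ A) ∖ B = {2,4,9,11}
(((B ∖ C) ∪ A) ∪ B^c) ∩ ((C ∩ A) ∖ B) = {2,4,9,11}
C ∖ B = {2,4,5,7,9,11,15,17}
A ∪ B = {1,2,3,4,6,8,9,10,11,12,13,14,16}
(C ∖ B) ∪ (A ∪ B) = {1,2,3,4,5,6,7,8,9,10,11,12,13,14,15,16,17}
2 lies in both, so they are not disjoint.

No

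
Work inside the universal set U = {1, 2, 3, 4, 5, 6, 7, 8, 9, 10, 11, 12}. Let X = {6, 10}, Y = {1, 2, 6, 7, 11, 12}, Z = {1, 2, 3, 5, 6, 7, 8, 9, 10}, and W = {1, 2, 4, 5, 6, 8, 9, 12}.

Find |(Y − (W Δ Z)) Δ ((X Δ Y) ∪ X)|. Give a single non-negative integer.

3

W Δ Z = {3, 4, 7, 10, 12}
Y − (W Δ Z) = {1, 2, 6, 11}
X Δ Y = {1, 2, 7, 10, 11, 12}
(X Δ Y) ∪ X = {1, 2, 6, 7, 10, 11, 12}
(Y − (W Δ Z)) Δ ((X Δ Y) ∪ X) = {7, 10, 12}
|(Y − (W Δ Z)) Δ ((X Δ Y) ∪ X)| = 3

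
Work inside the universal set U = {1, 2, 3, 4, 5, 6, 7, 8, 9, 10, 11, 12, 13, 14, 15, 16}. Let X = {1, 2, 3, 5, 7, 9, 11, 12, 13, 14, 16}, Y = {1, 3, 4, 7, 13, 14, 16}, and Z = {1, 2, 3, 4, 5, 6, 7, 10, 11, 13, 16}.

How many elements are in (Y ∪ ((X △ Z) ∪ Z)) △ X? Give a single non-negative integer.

X △ Z = {4, 6, 9, 10, 12, 14}
(X △ Z) ∪ Z = {1, 2, 3, 4, 5, 6, 7, 9, 10, 11, 12, 13, 14, 16}
Y ∪ ((X △ Z) ∪ Z) = {1, 2, 3, 4, 5, 6, 7, 9, 10, 11, 12, 13, 14, 16}
(Y ∪ ((X △ Z) ∪ Z)) △ X = {4, 6, 10}
|(Y ∪ ((X △ Z) ∪ Z)) △ X| = 3

3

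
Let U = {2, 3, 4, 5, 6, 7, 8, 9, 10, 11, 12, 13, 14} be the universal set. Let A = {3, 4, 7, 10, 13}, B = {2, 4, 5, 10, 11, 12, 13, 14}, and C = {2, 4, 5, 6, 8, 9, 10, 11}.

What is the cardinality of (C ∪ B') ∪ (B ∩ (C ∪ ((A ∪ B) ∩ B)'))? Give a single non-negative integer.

10

B' = {3, 6, 7, 8, 9}
C ∪ B' = {2, 3, 4, 5, 6, 7, 8, 9, 10, 11}
A ∪ B = {2, 3, 4, 5, 7, 10, 11, 12, 13, 14}
(A ∪ B) ∩ B = {2, 4, 5, 10, 11, 12, 13, 14}
((A ∪ B) ∩ B)' = {3, 6, 7, 8, 9}
C ∪ ((A ∪ B) ∩ B)' = {2, 3, 4, 5, 6, 7, 8, 9, 10, 11}
B ∩ (C ∪ ((A ∪ B) ∩ B)') = {2, 4, 5, 10, 11}
(C ∪ B') ∪ (B ∩ (C ∪ ((A ∪ B) ∩ B)')) = {2, 3, 4, 5, 6, 7, 8, 9, 10, 11}
|(C ∪ B') ∪ (B ∩ (C ∪ ((A ∪ B) ∩ B)'))| = 10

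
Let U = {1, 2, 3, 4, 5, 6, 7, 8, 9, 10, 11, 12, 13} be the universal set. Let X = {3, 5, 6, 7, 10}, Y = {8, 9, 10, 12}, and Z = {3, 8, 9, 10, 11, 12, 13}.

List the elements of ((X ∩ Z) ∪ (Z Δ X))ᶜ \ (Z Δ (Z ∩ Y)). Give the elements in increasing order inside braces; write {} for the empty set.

X ∩ Z = {3, 10}
Z Δ X = {5, 6, 7, 8, 9, 11, 12, 13}
(X ∩ Z) ∪ (Z Δ X) = {3, 5, 6, 7, 8, 9, 10, 11, 12, 13}
((X ∩ Z) ∪ (Z Δ X))ᶜ = {1, 2, 4}
Z ∩ Y = {8, 9, 10, 12}
Z Δ (Z ∩ Y) = {3, 11, 13}
((X ∩ Z) ∪ (Z Δ X))ᶜ \ (Z Δ (Z ∩ Y)) = {1, 2, 4}

{1, 2, 4}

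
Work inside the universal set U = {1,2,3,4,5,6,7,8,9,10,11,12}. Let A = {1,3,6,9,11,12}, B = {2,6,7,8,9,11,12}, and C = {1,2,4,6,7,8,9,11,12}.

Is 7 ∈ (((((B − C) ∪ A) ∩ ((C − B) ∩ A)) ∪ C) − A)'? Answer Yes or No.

No

7 ∈ B and 7 ∈ C, so 7 ∉ B − C
7 ∉ (B − C) and 7 ∉ A, so 7 ∉ (B − C) ∪ A
7 ∈ C and 7 ∈ B, so 7 ∉ C − B
7 ∉ (C − B) and 7 ∉ A, so 7 ∉ (C − B) ∩ A
7 ∉ ((B − C) ∪ A) and 7 ∉ ((C − B) ∩ A), so 7 ∉ ((B − C) ∪ A) ∩ ((C − B) ∩ A)
7 ∉ (((B − C) ∪ A) ∩ ((C − B) ∩ A)) and 7 ∈ C, so 7 ∈ (((B − C) ∪ A) ∩ ((C − B) ∩ A)) ∪ C
7 ∈ ((((B − C) ∪ A) ∩ ((C − B) ∩ A)) ∪ C) and 7 ∉ A, so 7 ∈ ((((B − C) ∪ A) ∩ ((C − B) ∩ A)) ∪ C) − A
7 ∉ (((((B − C) ∪ A) ∩ ((C − B) ∩ A)) ∪ C) − A)' since 7 ∈ (((((B − C) ∪ A) ∩ ((C − B) ∩ A)) ∪ C) − A)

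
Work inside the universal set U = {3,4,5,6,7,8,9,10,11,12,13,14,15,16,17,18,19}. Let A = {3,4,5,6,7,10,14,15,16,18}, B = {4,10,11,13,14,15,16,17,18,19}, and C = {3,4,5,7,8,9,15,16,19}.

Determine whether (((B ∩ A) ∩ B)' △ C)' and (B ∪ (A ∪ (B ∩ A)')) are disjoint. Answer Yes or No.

No

B ∩ A = {4,10,14,15,16,18}
(B ∩ A) ∩ B = {4,10,14,15,16,18}
((B ∩ A) ∩ B)' = {3,5,6,7,8,9,11,12,13,17,19}
((B ∩ A) ∩ B)' △ C = {4,6,11,12,13,15,16,17}
(((B ∩ A) ∩ B)' △ C)' = {3,5,7,8,9,10,14,18,19}
(B ∩ A)' = {3,5,6,7,8,9,11,12,13,17,19}
A ∪ (B ∩ A)' = {3,4,5,6,7,8,9,10,11,12,13,14,15,16,17,18,19}
B ∪ (A ∪ (B ∩ A)') = {3,4,5,6,7,8,9,10,11,12,13,14,15,16,17,18,19}
3 lies in both, so they are not disjoint.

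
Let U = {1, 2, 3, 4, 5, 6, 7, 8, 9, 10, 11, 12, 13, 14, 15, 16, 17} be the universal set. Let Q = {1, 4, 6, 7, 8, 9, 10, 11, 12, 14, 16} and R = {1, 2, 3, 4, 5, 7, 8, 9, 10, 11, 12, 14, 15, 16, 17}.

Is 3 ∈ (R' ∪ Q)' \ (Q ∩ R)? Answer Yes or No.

3 ∈ R, so 3 ∉ R'
3 ∉ R' and 3 ∉ Q, so 3 ∉ R' ∪ Q
3 ∈ (R' ∪ Q)' since 3 ∉ (R' ∪ Q)
3 ∉ Q and 3 ∈ R, so 3 ∉ Q ∩ R
3 ∈ (R' ∪ Q)' and 3 ∉ (Q ∩ R), so 3 ∈ (R' ∪ Q)' \ (Q ∩ R)

Yes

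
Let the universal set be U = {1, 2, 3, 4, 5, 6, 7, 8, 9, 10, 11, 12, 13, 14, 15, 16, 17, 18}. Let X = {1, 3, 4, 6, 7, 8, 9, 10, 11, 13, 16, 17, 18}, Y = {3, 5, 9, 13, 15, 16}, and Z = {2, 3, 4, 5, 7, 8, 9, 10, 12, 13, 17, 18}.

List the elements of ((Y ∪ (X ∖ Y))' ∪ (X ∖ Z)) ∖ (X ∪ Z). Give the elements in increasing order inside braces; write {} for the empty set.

{14}

X ∖ Y = {1, 4, 6, 7, 8, 10, 11, 17, 18}
Y ∪ (X ∖ Y) = {1, 3, 4, 5, 6, 7, 8, 9, 10, 11, 13, 15, 16, 17, 18}
(Y ∪ (X ∖ Y))' = {2, 12, 14}
X ∖ Z = {1, 6, 11, 16}
(Y ∪ (X ∖ Y))' ∪ (X ∖ Z) = {1, 2, 6, 11, 12, 14, 16}
X ∪ Z = {1, 2, 3, 4, 5, 6, 7, 8, 9, 10, 11, 12, 13, 16, 17, 18}
((Y ∪ (X ∖ Y))' ∪ (X ∖ Z)) ∖ (X ∪ Z) = {14}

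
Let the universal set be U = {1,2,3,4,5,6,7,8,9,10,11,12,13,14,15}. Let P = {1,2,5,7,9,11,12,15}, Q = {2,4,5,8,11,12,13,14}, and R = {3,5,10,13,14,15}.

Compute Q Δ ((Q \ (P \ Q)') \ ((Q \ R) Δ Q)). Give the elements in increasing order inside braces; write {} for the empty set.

{2,4,5,8,11,12,13,14}

P \ Q = {1,7,9,15}
(P \ Q)' = {2,3,4,5,6,8,10,11,12,13,14}
Q \ (P \ Q)' = {}
Q \ R = {2,4,8,11,12}
(Q \ R) Δ Q = {5,13,14}
(Q \ (P \ Q)') \ ((Q \ R) Δ Q) = {}
Q Δ ((Q \ (P \ Q)') \ ((Q \ R) Δ Q)) = {2,4,5,8,11,12,13,14}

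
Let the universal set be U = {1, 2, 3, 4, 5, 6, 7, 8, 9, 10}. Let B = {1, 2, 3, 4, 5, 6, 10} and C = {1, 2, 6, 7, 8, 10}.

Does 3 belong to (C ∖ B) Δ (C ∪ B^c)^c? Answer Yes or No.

Yes

3 ∉ C and 3 ∈ B, so 3 ∉ C ∖ B
3 ∈ B, so 3 ∉ B^c
3 ∉ C and 3 ∉ B^c, so 3 ∉ C ∪ B^c
3 ∈ (C ∪ B^c)^c since 3 ∉ (C ∪ B^c)
3 ∉ (C ∖ B) and 3 ∈ (C ∪ B^c)^c, so 3 ∈ (C ∖ B) Δ (C ∪ B^c)^c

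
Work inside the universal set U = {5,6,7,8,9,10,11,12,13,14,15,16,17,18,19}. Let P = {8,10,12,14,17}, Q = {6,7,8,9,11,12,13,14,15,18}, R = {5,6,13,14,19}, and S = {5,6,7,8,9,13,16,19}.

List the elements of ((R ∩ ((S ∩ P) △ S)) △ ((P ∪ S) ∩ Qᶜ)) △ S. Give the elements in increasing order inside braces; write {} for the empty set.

S ∩ P = {8}
(S ∩ P) △ S = {5,6,7,9,13,16,19}
R ∩ ((S ∩ P) △ S) = {5,6,13,19}
P ∪ S = {5,6,7,8,9,10,12,13,14,16,17,19}
Qᶜ = {5,10,16,17,19}
(P ∪ S) ∩ Qᶜ = {5,10,16,17,19}
(R ∩ ((S ∩ P) △ S)) △ ((P ∪ S) ∩ Qᶜ) = {6,10,13,16,17}
((R ∩ ((S ∩ P) △ S)) △ ((P ∪ S) ∩ Qᶜ)) △ S = {5,7,8,9,10,17,19}

{5,7,8,9,10,17,19}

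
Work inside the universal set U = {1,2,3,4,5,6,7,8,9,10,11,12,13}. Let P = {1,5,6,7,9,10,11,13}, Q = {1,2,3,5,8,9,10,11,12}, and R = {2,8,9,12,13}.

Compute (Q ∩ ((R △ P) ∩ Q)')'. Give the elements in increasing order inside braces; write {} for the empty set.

{1,2,4,5,6,7,8,10,11,12,13}

R △ P = {1,2,5,6,7,8,10,11,12}
(R △ P) ∩ Q = {1,2,5,8,10,11,12}
((R △ P) ∩ Q)' = {3,4,6,7,9,13}
Q ∩ ((R △ P) ∩ Q)' = {3,9}
(Q ∩ ((R △ P) ∩ Q)')' = {1,2,4,5,6,7,8,10,11,12,13}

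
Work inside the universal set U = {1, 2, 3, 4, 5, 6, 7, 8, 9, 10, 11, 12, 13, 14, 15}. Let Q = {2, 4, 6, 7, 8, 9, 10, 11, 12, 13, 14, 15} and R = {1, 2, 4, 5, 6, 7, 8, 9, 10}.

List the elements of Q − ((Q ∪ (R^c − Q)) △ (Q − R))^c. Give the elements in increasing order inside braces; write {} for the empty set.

R^c = {3, 11, 12, 13, 14, 15}
R^c − Q = {3}
Q ∪ (R^c − Q) = {2, 3, 4, 6, 7, 8, 9, 10, 11, 12, 13, 14, 15}
Q − R = {11, 12, 13, 14, 15}
(Q ∪ (R^c − Q)) △ (Q − R) = {2, 3, 4, 6, 7, 8, 9, 10}
((Q ∪ (R^c − Q)) △ (Q − R))^c = {1, 5, 11, 12, 13, 14, 15}
Q − ((Q ∪ (R^c − Q)) △ (Q − R))^c = {2, 4, 6, 7, 8, 9, 10}

{2, 4, 6, 7, 8, 9, 10}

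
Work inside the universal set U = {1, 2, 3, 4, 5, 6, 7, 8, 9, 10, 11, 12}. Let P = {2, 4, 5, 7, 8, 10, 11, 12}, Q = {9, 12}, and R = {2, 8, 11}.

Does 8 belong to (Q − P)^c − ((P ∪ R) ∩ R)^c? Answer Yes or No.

Yes

8 ∉ Q and 8 ∈ P, so 8 ∉ Q − P
8 ∈ (Q − P)^c since 8 ∉ (Q − P)
8 ∈ P and 8 ∈ R, so 8 ∈ P ∪ R
8 ∈ (P ∪ R) and 8 ∈ R, so 8 ∈ (P ∪ R) ∩ R
8 ∉ ((P ∪ R) ∩ R)^c since 8 ∈ ((P ∪ R) ∩ R)
8 ∈ (Q − P)^c and 8 ∉ ((P ∪ R) ∩ R)^c, so 8 ∈ (Q − P)^c − ((P ∪ R) ∩ R)^c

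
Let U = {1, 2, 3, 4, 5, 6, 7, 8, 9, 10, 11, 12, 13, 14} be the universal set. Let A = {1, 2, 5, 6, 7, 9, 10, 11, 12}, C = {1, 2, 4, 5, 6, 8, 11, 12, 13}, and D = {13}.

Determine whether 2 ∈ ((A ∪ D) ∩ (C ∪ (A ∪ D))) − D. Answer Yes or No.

Yes

2 ∈ A and 2 ∉ D, so 2 ∈ A ∪ D
2 ∈ A and 2 ∉ D, so 2 ∈ A ∪ D
2 ∈ C and 2 ∈ (A ∪ D), so 2 ∈ C ∪ (A ∪ D)
2 ∈ (A ∪ D) and 2 ∈ (C ∪ (A ∪ D)), so 2 ∈ (A ∪ D) ∩ (C ∪ (A ∪ D))
2 ∈ ((A ∪ D) ∩ (C ∪ (A ∪ D))) and 2 ∉ D, so 2 ∈ ((A ∪ D) ∩ (C ∪ (A ∪ D))) − D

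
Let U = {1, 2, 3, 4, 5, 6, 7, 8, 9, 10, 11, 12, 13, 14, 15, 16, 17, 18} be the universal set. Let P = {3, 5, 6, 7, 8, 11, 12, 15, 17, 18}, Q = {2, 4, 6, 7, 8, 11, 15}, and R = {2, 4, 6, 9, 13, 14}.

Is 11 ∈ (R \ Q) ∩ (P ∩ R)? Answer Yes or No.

No

11 ∉ R and 11 ∈ Q, so 11 ∉ R \ Q
11 ∈ P and 11 ∉ R, so 11 ∉ P ∩ R
11 ∉ (R \ Q) and 11 ∉ (P ∩ R), so 11 ∉ (R \ Q) ∩ (P ∩ R)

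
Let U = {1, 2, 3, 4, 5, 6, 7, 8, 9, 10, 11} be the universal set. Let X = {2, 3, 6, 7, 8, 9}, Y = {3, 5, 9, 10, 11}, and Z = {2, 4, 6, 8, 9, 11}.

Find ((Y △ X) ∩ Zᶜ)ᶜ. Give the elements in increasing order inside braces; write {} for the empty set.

Y △ X = {2, 5, 6, 7, 8, 10, 11}
Zᶜ = {1, 3, 5, 7, 10}
(Y △ X) ∩ Zᶜ = {5, 7, 10}
((Y △ X) ∩ Zᶜ)ᶜ = {1, 2, 3, 4, 6, 8, 9, 11}

{1, 2, 3, 4, 6, 8, 9, 11}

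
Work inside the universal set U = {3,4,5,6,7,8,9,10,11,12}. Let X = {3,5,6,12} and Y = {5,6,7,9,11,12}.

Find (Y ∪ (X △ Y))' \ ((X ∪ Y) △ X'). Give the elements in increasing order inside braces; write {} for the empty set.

X △ Y = {3,7,9,11}
Y ∪ (X △ Y) = {3,5,6,7,9,11,12}
(Y ∪ (X △ Y))' = {4,8,10}
X ∪ Y = {3,5,6,7,9,11,12}
X' = {4,7,8,9,10,11}
(X ∪ Y) △ X' = {3,4,5,6,8,10,12}
(Y ∪ (X △ Y))' \ ((X ∪ Y) △ X') = {}

{}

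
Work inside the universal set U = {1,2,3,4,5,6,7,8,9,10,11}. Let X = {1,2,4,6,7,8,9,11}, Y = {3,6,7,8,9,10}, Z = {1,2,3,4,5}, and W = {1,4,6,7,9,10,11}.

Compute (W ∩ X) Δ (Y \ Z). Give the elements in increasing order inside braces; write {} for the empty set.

W ∩ X = {1,4,6,7,9,11}
Y \ Z = {6,7,8,9,10}
(W ∩ X) Δ (Y \ Z) = {1,4,8,10,11}

{1,4,8,10,11}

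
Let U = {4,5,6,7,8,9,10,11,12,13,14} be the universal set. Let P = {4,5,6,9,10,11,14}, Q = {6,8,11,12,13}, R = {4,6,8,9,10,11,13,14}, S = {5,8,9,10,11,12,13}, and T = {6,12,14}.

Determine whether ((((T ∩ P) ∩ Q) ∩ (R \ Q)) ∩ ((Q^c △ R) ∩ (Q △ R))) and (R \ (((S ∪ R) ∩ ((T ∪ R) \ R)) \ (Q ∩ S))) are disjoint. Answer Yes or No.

T ∩ P = {6,14}
(T ∩ P) ∩ Q = {6}
R \ Q = {4,9,10,14}
((T ∩ P) ∩ Q) ∩ (R \ Q) = {}
Q^c = {4,5,7,9,10,14}
Q^c △ R = {5,6,7,8,11,13}
Q △ R = {4,9,10,12,14}
(Q^c △ R) ∩ (Q △ R) = {}
(((T ∩ P) ∩ Q) ∩ (R \ Q)) ∩ ((Q^c △ R) ∩ (Q △ R)) = {}
S ∪ R = {4,5,6,8,9,10,11,12,13,14}
T ∪ R = {4,6,8,9,10,11,12,13,14}
(T ∪ R) \ R = {12}
(S ∪ R) ∩ ((T ∪ R) \ R) = {12}
Q ∩ S = {8,11,12,13}
((S ∪ R) ∩ ((T ∪ R) \ R)) \ (Q ∩ S) = {}
R \ (((S ∪ R) ∩ ((T ∪ R) \ R)) \ (Q ∩ S)) = {4,6,8,9,10,11,13,14}
{} and {4,6,8,9,10,11,13,14} share no elements.

Yes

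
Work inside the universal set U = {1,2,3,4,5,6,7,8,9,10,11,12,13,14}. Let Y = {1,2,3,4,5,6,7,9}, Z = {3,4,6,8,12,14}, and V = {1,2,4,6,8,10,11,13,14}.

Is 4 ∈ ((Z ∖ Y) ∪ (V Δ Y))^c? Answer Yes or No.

Yes

4 ∈ Z and 4 ∈ Y, so 4 ∉ Z ∖ Y
4 ∈ V and 4 ∈ Y, so 4 ∉ V Δ Y
4 ∉ (Z ∖ Y) and 4 ∉ (V Δ Y), so 4 ∉ (Z ∖ Y) ∪ (V Δ Y)
4 ∈ ((Z ∖ Y) ∪ (V Δ Y))^c since 4 ∉ ((Z ∖ Y) ∪ (V Δ Y))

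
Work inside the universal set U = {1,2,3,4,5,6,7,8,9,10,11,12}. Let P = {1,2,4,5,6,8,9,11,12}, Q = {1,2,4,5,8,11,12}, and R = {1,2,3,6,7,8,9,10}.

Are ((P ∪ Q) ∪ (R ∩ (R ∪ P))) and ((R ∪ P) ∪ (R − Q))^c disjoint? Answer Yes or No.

Yes

P ∪ Q = {1,2,4,5,6,8,9,11,12}
R ∪ P = {1,2,3,4,5,6,7,8,9,10,11,12}
R ∩ (R ∪ P) = {1,2,3,6,7,8,9,10}
(P ∪ Q) ∪ (R ∩ (R ∪ P)) = {1,2,3,4,5,6,7,8,9,10,11,12}
R − Q = {3,6,7,9,10}
(R ∪ P) ∪ (R − Q) = {1,2,3,4,5,6,7,8,9,10,11,12}
((R ∪ P) ∪ (R − Q))^c = {}
{1,2,3,4,5,6,7,8,9,10,11,12} and {} share no elements.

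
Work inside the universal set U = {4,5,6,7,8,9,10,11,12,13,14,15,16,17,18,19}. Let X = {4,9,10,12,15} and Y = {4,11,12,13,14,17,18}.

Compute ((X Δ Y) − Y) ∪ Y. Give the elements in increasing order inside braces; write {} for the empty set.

{4,9,10,11,12,13,14,15,17,18}

X Δ Y = {9,10,11,13,14,15,17,18}
(X Δ Y) − Y = {9,10,15}
((X Δ Y) − Y) ∪ Y = {4,9,10,11,12,13,14,15,17,18}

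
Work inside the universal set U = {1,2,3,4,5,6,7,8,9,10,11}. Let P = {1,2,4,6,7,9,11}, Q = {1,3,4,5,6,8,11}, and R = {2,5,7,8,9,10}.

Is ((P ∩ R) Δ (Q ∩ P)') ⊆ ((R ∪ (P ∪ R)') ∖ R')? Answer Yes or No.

No

P ∩ R = {2,7,9}
Q ∩ P = {1,4,6,11}
(Q ∩ P)' = {2,3,5,7,8,9,10}
(P ∩ R) Δ (Q ∩ P)' = {3,5,8,10}
P ∪ R = {1,2,4,5,6,7,8,9,10,11}
(P ∪ R)' = {3}
R ∪ (P ∪ R)' = {2,3,5,7,8,9,10}
R' = {1,3,4,6,11}
(R ∪ (P ∪ R)') ∖ R' = {2,5,7,8,9,10}
3 ∈ (P ∩ R) Δ (Q ∩ P)' but 3 ∉ (R ∪ (P ∪ R)') ∖ R', so the inclusion fails.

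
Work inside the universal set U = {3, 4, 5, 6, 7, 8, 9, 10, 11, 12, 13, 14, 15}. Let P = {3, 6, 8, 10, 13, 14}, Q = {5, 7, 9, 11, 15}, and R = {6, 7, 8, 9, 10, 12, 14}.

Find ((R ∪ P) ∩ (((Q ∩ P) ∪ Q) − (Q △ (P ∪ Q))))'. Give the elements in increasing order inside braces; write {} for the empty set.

{3, 4, 5, 6, 8, 10, 11, 12, 13, 14, 15}

R ∪ P = {3, 6, 7, 8, 9, 10, 12, 13, 14}
Q ∩ P = {}
(Q ∩ P) ∪ Q = {5, 7, 9, 11, 15}
P ∪ Q = {3, 5, 6, 7, 8, 9, 10, 11, 13, 14, 15}
Q △ (P ∪ Q) = {3, 6, 8, 10, 13, 14}
((Q ∩ P) ∪ Q) − (Q △ (P ∪ Q)) = {5, 7, 9, 11, 15}
(R ∪ P) ∩ (((Q ∩ P) ∪ Q) − (Q △ (P ∪ Q))) = {7, 9}
((R ∪ P) ∩ (((Q ∩ P) ∪ Q) − (Q △ (P ∪ Q))))' = {3, 4, 5, 6, 8, 10, 11, 12, 13, 14, 15}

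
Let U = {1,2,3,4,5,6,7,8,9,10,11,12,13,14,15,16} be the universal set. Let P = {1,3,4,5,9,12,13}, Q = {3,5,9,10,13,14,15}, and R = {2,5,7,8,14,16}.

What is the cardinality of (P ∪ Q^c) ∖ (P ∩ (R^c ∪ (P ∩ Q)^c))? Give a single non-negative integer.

Q^c = {1,2,4,6,7,8,11,12,16}
P ∪ Q^c = {1,2,3,4,5,6,7,8,9,11,12,13,16}
R^c = {1,3,4,6,9,10,11,12,13,15}
P ∩ Q = {3,5,9,13}
(P ∩ Q)^c = {1,2,4,6,7,8,10,11,12,14,15,16}
R^c ∪ (P ∩ Q)^c = {1,2,3,4,6,7,8,9,10,11,12,13,14,15,16}
P ∩ (R^c ∪ (P ∩ Q)^c) = {1,3,4,9,12,13}
(P ∪ Q^c) ∖ (P ∩ (R^c ∪ (P ∩ Q)^c)) = {2,5,6,7,8,11,16}
|(P ∪ Q^c) ∖ (P ∩ (R^c ∪ (P ∩ Q)^c))| = 7

7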